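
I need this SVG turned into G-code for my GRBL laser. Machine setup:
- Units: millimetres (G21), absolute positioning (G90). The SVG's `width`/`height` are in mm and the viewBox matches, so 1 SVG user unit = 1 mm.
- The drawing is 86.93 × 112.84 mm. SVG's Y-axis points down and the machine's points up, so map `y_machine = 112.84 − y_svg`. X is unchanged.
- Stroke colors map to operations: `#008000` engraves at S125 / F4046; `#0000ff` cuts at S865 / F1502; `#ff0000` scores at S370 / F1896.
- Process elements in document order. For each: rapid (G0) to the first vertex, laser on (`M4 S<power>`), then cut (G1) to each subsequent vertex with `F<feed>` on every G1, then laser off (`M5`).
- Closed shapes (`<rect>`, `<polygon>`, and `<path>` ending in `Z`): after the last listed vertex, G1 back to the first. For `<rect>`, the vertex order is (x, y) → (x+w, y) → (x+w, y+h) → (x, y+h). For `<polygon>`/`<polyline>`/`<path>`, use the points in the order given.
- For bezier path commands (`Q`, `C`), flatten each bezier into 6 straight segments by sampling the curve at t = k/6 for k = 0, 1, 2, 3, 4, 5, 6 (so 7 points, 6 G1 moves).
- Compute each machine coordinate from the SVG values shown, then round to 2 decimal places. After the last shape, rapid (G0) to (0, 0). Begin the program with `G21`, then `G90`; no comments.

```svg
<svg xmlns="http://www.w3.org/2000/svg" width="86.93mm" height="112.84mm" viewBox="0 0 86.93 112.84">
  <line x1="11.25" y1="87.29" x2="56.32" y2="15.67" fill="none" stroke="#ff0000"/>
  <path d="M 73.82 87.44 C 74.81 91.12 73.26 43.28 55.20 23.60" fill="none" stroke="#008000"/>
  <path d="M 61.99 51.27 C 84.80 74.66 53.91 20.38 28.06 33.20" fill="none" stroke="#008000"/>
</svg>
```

viewBox `0 0 86.93 112.84` with mm width/height → 1 unit = 1 mm. Flip: y_m = 112.84 − y_svg.

**Shape 1** — `<line>` line segment, stroke `#ff0000` → score (S370, F1896). Machine vertices: (11.25,25.55) → (56.32,97.17). Open path.

**Shape 2** — `<path>` cubic bezier, stroke `#008000` → engrave (S125, F4046). Control points (SVG): P0=(73.82,87.44), P1=(74.81,91.12), P2=(73.26,43.28), P3=(55.20,23.60); sampled at t=k/6. Machine vertices: (73.82,25.40) → (74.04,27.48) → (73.45,35.94) → (71.65,48.56) → (68.27,63.12) → (62.92,77.42) → (55.20,89.24). Open path.

**Shape 3** — `<path>` cubic bezier, stroke `#008000` → engrave (S125, F4046). Control points (SVG): P0=(61.99,51.27), P1=(84.80,74.66), P2=(53.91,20.38), P3=(28.06,33.20); sampled at t=k/6. Machine vertices: (61.99,61.57) → (69.19,55.68) → (69.08,58.71) → (63.27,66.64) → (53.41,75.46) → (41.13,81.13) → (28.06,79.64). Open path.

G21
G90
G0 X11.25 Y25.55
M4 S370
G1 X56.32 Y97.17 F1896
M5
G0 X73.82 Y25.40
M4 S125
G1 X74.04 Y27.48 F4046
G1 X73.45 Y35.94 F4046
G1 X71.65 Y48.56 F4046
G1 X68.27 Y63.12 F4046
G1 X62.92 Y77.42 F4046
G1 X55.20 Y89.24 F4046
M5
G0 X61.99 Y61.57
M4 S125
G1 X69.19 Y55.68 F4046
G1 X69.08 Y58.71 F4046
G1 X63.27 Y66.64 F4046
G1 X53.41 Y75.46 F4046
G1 X41.13 Y81.13 F4046
G1 X28.06 Y79.64 F4046
M5
G0 X0.00 Y0.00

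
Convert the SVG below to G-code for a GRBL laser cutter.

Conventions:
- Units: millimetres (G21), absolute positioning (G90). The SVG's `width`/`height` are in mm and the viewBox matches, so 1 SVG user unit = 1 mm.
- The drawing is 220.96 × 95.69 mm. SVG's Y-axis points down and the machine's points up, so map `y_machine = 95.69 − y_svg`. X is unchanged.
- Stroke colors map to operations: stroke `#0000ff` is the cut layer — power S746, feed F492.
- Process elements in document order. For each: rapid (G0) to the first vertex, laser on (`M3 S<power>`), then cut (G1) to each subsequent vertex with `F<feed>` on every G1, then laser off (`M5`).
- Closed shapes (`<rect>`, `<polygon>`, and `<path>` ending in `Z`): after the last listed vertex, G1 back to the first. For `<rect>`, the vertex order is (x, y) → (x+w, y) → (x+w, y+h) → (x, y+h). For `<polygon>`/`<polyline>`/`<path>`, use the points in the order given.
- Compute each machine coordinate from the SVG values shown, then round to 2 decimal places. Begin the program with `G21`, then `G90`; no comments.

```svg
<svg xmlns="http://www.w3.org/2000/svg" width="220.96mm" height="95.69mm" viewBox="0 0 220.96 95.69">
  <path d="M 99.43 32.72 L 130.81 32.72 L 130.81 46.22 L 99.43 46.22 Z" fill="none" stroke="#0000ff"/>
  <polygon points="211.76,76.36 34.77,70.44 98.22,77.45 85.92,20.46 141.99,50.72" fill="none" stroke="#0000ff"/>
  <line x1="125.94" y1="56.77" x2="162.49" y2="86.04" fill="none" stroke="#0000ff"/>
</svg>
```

viewBox `0 0 220.96 95.69` with mm width/height → 1 unit = 1 mm. Flip: y_m = 95.69 − y_svg.

**Shape 1** — `<path>` rectangle, stroke `#0000ff` → cut (S746, F492). Machine vertices: (99.43,62.97) → (130.81,62.97) → (130.81,49.47) → (99.43,49.47) → (99.43,62.97). Closed: final G1 returns to the first vertex.

**Shape 2** — `<polygon>` closed polygon, stroke `#0000ff` → cut (S746, F492). Machine vertices: (211.76,19.33) → (34.77,25.25) → (98.22,18.24) → (85.92,75.23) → (141.99,44.97) → (211.76,19.33). Closed: final G1 returns to the first vertex.

**Shape 3** — `<line>` line segment, stroke `#0000ff` → cut (S746, F492). Machine vertices: (125.94,38.92) → (162.49,9.65). Open path.

G21
G90
G0 X99.43 Y62.97
M3 S746
G1 X130.81 Y62.97 F492
G1 X130.81 Y49.47 F492
G1 X99.43 Y49.47 F492
G1 X99.43 Y62.97 F492
M5
G0 X211.76 Y19.33
M3 S746
G1 X34.77 Y25.25 F492
G1 X98.22 Y18.24 F492
G1 X85.92 Y75.23 F492
G1 X141.99 Y44.97 F492
G1 X211.76 Y19.33 F492
M5
G0 X125.94 Y38.92
M3 S746
G1 X162.49 Y9.65 F492
M5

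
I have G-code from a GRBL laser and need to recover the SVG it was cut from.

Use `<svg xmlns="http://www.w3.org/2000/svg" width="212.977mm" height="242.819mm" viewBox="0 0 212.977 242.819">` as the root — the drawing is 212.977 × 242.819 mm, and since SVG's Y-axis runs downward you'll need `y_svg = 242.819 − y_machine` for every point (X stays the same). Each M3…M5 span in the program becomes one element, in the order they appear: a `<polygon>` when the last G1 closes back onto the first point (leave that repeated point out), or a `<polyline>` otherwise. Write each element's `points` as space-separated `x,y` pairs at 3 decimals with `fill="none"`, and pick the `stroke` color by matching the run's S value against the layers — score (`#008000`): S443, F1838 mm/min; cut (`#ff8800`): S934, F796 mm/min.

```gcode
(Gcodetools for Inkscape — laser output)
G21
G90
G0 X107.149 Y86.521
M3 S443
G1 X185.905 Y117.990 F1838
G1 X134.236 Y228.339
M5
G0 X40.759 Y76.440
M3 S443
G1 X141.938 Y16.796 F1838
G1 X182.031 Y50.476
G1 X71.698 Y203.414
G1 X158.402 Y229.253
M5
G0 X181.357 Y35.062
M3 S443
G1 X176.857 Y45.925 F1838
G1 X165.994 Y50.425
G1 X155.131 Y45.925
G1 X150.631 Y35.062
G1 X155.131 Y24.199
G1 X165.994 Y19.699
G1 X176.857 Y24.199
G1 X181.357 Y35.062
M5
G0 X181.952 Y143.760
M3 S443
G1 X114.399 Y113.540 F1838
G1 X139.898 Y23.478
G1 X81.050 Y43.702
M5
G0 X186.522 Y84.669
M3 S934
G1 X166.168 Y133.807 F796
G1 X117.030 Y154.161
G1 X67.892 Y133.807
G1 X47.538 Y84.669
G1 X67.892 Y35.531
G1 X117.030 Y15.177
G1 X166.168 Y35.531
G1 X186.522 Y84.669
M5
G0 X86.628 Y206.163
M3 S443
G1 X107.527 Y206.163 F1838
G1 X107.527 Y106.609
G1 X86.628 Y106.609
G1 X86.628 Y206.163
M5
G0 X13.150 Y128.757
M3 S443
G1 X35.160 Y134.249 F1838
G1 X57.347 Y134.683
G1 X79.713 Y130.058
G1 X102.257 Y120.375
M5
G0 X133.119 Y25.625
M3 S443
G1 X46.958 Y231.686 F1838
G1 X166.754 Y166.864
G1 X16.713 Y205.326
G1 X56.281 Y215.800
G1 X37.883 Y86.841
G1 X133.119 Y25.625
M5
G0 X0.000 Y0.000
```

Machine Y-up, SVG Y-down with viewBox height 242.819, so y_svg = 242.819 − y_machine; X carries over.

Run 1: the run's S443 means `#008000` (score). The run is open, so emit a `<polyline>` with points (Y-flipped): 107.149,156.298 185.905,124.829 134.236,14.480.

Run 2: S443 ⇒ score layer `#008000`. The run is open, so emit a `<polyline>` with points (Y-flipped): 40.759,166.379 141.938,226.023 182.031,192.343 71.698,39.405 158.402,13.566.

Run 3: S443 ⇒ score layer `#008000`. The run returns to its start, so emit a `<polygon>` with points (Y-flipped): 181.357,207.757 176.857,196.894 165.994,192.394 155.131,196.894 150.631,207.757 155.131,218.620 165.994,223.120 176.857,218.620.

Run 4: S443 ⇒ score layer `#008000`. The run is open, so emit a `<polyline>` with points (Y-flipped): 181.952,99.059 114.399,129.279 139.898,219.341 81.050,199.117.

Run 5: power S934 maps to stroke `#ff8800` (cut). The run returns to its start, so emit a `<polygon>` with points (Y-flipped): 186.522,158.150 166.168,109.012 117.030,88.658 67.892,109.012 47.538,158.150 67.892,207.288 117.030,227.642 166.168,207.288.

Run 6: S443 ⇒ score layer `#008000`. The run returns to its start, so emit a `<polygon>` with points (Y-flipped): 86.628,36.656 107.527,36.656 107.527,136.210 86.628,136.210.

Run 7: power S443 maps to stroke `#008000` (score). The run is open, so emit a `<polyline>` with points (Y-flipped): 13.150,114.062 35.160,108.570 57.347,108.136 79.713,112.761 102.257,122.444.

Run 8: power S443 maps to stroke `#008000` (score). The run returns to its start, so emit a `<polygon>` with points (Y-flipped): 133.119,217.194 46.958,11.133 166.754,75.955 16.713,37.493 56.281,27.019 37.883,155.978.

<svg xmlns="http://www.w3.org/2000/svg" width="212.977mm" height="242.819mm" viewBox="0 0 212.977 242.819">
  <polyline points="107.149,156.298 185.905,124.829 134.236,14.480" fill="none" stroke="#008000"/>
  <polyline points="40.759,166.379 141.938,226.023 182.031,192.343 71.698,39.405 158.402,13.566" fill="none" stroke="#008000"/>
  <polygon points="181.357,207.757 176.857,196.894 165.994,192.394 155.131,196.894 150.631,207.757 155.131,218.620 165.994,223.120 176.857,218.620" fill="none" stroke="#008000"/>
  <polyline points="181.952,99.059 114.399,129.279 139.898,219.341 81.050,199.117" fill="none" stroke="#008000"/>
  <polygon points="186.522,158.150 166.168,109.012 117.030,88.658 67.892,109.012 47.538,158.150 67.892,207.288 117.030,227.642 166.168,207.288" fill="none" stroke="#ff8800"/>
  <polygon points="86.628,36.656 107.527,36.656 107.527,136.210 86.628,136.210" fill="none" stroke="#008000"/>
  <polyline points="13.150,114.062 35.160,108.570 57.347,108.136 79.713,112.761 102.257,122.444" fill="none" stroke="#008000"/>
  <polygon points="133.119,217.194 46.958,11.133 166.754,75.955 16.713,37.493 56.281,27.019 37.883,155.978" fill="none" stroke="#008000"/>
</svg>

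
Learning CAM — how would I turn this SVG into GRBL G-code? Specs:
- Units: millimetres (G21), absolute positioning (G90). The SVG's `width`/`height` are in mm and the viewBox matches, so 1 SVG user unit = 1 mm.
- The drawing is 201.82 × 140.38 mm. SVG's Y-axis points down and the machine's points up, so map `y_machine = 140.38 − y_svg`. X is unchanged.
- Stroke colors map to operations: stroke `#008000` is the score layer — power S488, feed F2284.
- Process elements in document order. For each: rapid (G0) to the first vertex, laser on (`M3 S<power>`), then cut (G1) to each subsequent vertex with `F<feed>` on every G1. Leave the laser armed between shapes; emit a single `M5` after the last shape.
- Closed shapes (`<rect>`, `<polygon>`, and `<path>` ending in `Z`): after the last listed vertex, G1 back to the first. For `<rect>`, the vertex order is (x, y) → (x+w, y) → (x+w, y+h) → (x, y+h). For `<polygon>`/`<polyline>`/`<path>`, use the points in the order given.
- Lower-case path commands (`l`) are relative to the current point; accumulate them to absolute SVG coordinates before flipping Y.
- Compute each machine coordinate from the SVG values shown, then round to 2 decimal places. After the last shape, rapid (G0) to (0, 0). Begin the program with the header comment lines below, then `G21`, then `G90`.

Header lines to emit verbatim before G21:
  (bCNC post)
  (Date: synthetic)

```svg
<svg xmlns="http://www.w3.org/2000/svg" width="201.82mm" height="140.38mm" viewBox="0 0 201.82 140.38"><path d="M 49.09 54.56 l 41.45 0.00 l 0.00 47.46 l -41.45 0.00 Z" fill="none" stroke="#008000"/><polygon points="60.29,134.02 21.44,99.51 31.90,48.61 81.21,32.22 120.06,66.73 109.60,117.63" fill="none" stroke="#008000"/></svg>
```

viewBox `0 0 201.82 140.38` with mm width/height → 1 unit = 1 mm. Flip: y_m = 140.38 − y_svg.

**Shape 1** — `<path>` rectangle, stroke `#008000` → score (S488, F2284). Machine vertices: (49.09,85.82) → (90.54,85.82) → (90.54,38.36) → (49.09,38.36) → (49.09,85.82). Closed: final G1 returns to the first vertex.

**Shape 2** — `<polygon>` regular polygon, stroke `#008000` → score (S488, F2284). Machine vertices: (60.29,6.36) → (21.44,40.87) → (31.90,91.77) → (81.21,108.16) → (120.06,73.65) → (109.60,22.75) → (60.29,6.36). Closed: final G1 returns to the first vertex.

(bCNC post)
(Date: synthetic)
G21
G90
G0 X49.09 Y85.82
M3 S488
G1 X90.54 Y85.82 F2284
G1 X90.54 Y38.36 F2284
G1 X49.09 Y38.36 F2284
G1 X49.09 Y85.82 F2284
G0 X60.29 Y6.36
M3 S488
G1 X21.44 Y40.87 F2284
G1 X31.90 Y91.77 F2284
G1 X81.21 Y108.16 F2284
G1 X120.06 Y73.65 F2284
G1 X109.60 Y22.75 F2284
G1 X60.29 Y6.36 F2284
M5
G0 X0.00 Y0.00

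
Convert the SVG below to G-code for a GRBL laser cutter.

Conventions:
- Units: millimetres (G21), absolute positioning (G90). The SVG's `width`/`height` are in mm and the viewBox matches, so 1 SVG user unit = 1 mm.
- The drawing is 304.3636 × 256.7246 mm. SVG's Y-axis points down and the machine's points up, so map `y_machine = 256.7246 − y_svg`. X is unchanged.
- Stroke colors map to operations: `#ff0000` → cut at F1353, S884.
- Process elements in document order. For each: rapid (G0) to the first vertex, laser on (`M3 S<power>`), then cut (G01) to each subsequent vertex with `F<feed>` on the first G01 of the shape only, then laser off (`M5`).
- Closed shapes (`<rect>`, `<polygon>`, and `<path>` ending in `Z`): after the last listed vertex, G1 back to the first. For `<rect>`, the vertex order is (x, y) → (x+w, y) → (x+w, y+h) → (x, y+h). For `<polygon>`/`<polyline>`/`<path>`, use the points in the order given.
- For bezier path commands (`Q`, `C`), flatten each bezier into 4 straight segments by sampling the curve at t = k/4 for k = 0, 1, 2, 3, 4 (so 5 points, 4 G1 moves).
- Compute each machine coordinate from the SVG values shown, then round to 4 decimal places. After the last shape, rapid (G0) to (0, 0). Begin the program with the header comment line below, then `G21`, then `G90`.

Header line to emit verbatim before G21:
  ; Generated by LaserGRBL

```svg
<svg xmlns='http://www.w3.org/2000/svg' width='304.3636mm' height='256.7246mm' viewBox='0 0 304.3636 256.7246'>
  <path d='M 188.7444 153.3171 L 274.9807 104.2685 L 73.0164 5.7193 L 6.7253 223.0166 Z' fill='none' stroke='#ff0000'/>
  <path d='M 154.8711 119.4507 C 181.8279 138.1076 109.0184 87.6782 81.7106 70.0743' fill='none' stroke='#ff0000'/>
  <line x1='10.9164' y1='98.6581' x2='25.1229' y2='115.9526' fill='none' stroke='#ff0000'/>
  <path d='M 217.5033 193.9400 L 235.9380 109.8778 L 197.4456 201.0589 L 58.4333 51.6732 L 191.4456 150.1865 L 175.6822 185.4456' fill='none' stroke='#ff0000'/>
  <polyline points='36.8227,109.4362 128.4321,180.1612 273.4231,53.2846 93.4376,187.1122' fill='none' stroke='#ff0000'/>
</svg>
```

; Generated by LaserGRBL
G21
G90
G0 X188.7444 Y103.4075
M3 S884
G01 X274.9807 Y152.4561 F1353
G01 X73.0164 Y251.0053
G01 X6.7253 Y33.7080
G01 X188.7444 Y103.4075
M5
G0 X154.8711 Y137.2739
M3 S884
G01 X158.6523 Y134.6425 F1353
G01 X138.6401 Y148.3643
G01 X108.4532 Y168.8850
G01 X81.7106 Y186.6503
M5
G0 X10.9164 Y158.0665
M3 S884
G01 X25.1229 Y140.7720 F1353
M5
G0 X217.5033 Y62.7846
M3 S884
G01 X235.9380 Y146.8468 F1353
G01 X197.4456 Y55.6657
G01 X58.4333 Y205.0514
G01 X191.4456 Y106.5381
G01 X175.6822 Y71.2790
M5
G0 X36.8227 Y147.2884
M3 S884
G01 X128.4321 Y76.5634 F1353
G01 X273.4231 Y203.4400
G01 X93.4376 Y69.6124
M5
G0 X0.0000 Y0.0000

viewBox `0 0 304.3636 256.7246` with mm width/height → 1 unit = 1 mm. Flip: y_m = 256.7246 − y_svg.

**Shape 1** — `<path>` closed polygon, stroke `#ff0000` → cut (S884, F1353). Machine vertices: (188.7444,103.4075) → (274.9807,152.4561) → (73.0164,251.0053) → (6.7253,33.7080) → (188.7444,103.4075). Closed: final G1 returns to the first vertex.

**Shape 2** — `<path>` cubic bezier, stroke `#ff0000` → cut (S884, F1353). Control points (SVG): P0=(154.8711,119.4507), P1=(181.8279,138.1076), P2=(109.0184,87.6782), P3=(81.7106,70.0743); sampled at t=k/4. Machine vertices: (154.8711,137.2739) → (158.6523,134.6425) → (138.6401,148.3643) → (108.4532,168.8850) → (81.7106,186.6503). Open path.

**Shape 3** — `<line>` line segment, stroke `#ff0000` → cut (S884, F1353). Machine vertices: (10.9164,158.0665) → (25.1229,140.7720). Open path.

**Shape 4** — `<path>` open polyline, stroke `#ff0000` → cut (S884, F1353). Machine vertices: (217.5033,62.7846) → (235.9380,146.8468) → (197.4456,55.6657) → (58.4333,205.0514) → (191.4456,106.5381) → (175.6822,71.2790). Open path.

**Shape 5** — `<polyline>` open polyline, stroke `#ff0000` → cut (S884, F1353). Machine vertices: (36.8227,147.2884) → (128.4321,76.5634) → (273.4231,203.4400) → (93.4376,69.6124). Open path.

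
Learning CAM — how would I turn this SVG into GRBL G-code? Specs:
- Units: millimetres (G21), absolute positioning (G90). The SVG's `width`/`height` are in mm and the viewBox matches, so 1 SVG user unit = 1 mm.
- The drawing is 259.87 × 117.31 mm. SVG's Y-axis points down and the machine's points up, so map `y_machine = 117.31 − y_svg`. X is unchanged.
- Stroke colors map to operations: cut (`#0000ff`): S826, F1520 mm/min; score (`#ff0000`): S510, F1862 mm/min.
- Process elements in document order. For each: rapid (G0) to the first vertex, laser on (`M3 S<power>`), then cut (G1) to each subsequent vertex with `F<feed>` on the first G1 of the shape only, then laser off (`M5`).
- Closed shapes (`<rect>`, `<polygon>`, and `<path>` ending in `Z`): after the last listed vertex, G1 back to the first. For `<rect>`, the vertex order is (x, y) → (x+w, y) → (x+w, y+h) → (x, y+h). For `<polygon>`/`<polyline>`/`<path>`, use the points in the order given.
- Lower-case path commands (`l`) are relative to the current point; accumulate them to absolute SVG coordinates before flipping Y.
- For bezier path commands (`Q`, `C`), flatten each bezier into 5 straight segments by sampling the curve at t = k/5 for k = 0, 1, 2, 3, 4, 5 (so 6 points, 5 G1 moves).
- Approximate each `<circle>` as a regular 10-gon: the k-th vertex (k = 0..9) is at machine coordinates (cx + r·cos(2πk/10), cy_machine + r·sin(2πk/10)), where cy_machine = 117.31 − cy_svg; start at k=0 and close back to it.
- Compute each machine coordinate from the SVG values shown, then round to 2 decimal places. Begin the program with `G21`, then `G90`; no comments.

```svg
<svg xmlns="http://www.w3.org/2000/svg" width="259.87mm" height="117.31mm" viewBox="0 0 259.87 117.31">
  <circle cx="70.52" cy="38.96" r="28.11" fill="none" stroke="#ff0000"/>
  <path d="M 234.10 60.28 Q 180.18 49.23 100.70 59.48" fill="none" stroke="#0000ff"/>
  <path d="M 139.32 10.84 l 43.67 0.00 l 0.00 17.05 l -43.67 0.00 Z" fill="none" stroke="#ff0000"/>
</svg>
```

viewBox `0 0 259.87 117.31` with mm width/height → 1 unit = 1 mm. Flip: y_m = 117.31 − y_svg.

**Shape 1** — `<circle>` circle, stroke `#ff0000` → score (S510, F1862). Machine vertices: (98.63,78.35) → (93.26,94.87) → (79.21,105.08) → (61.83,105.08) → (47.78,94.87) → (42.41,78.35) → (47.78,61.83) → (61.83,51.62) → (79.21,51.62) → (93.26,61.83) → (98.63,78.35). Closed: final G1 returns to the first vertex.

**Shape 2** — `<path>` quadratic bezier, stroke `#0000ff` → cut (S826, F1520). Control points (SVG): P0=(234.10,60.28), P1=(180.18,49.23), P2=(100.70,59.48); sampled at t=k/5. Machine vertices: (234.10,57.03) → (211.51,60.60) → (186.87,62.46) → (160.19,62.62) → (131.47,61.08) → (100.70,57.83). Open path.

**Shape 3** — `<path>` rectangle, stroke `#ff0000` → score (S510, F1862). Machine vertices: (139.32,106.47) → (182.99,106.47) → (182.99,89.42) → (139.32,89.42) → (139.32,106.47). Closed: final G1 returns to the first vertex.

G21
G90
G0 X98.63 Y78.35
M3 S510
G1 X93.26 Y94.87 F1862
G1 X79.21 Y105.08
G1 X61.83 Y105.08
G1 X47.78 Y94.87
G1 X42.41 Y78.35
G1 X47.78 Y61.83
G1 X61.83 Y51.62
G1 X79.21 Y51.62
G1 X93.26 Y61.83
G1 X98.63 Y78.35
M5
G0 X234.10 Y57.03
M3 S826
G1 X211.51 Y60.60 F1520
G1 X186.87 Y62.46
G1 X160.19 Y62.62
G1 X131.47 Y61.08
G1 X100.70 Y57.83
M5
G0 X139.32 Y106.47
M3 S510
G1 X182.99 Y106.47 F1862
G1 X182.99 Y89.42
G1 X139.32 Y89.42
G1 X139.32 Y106.47
M5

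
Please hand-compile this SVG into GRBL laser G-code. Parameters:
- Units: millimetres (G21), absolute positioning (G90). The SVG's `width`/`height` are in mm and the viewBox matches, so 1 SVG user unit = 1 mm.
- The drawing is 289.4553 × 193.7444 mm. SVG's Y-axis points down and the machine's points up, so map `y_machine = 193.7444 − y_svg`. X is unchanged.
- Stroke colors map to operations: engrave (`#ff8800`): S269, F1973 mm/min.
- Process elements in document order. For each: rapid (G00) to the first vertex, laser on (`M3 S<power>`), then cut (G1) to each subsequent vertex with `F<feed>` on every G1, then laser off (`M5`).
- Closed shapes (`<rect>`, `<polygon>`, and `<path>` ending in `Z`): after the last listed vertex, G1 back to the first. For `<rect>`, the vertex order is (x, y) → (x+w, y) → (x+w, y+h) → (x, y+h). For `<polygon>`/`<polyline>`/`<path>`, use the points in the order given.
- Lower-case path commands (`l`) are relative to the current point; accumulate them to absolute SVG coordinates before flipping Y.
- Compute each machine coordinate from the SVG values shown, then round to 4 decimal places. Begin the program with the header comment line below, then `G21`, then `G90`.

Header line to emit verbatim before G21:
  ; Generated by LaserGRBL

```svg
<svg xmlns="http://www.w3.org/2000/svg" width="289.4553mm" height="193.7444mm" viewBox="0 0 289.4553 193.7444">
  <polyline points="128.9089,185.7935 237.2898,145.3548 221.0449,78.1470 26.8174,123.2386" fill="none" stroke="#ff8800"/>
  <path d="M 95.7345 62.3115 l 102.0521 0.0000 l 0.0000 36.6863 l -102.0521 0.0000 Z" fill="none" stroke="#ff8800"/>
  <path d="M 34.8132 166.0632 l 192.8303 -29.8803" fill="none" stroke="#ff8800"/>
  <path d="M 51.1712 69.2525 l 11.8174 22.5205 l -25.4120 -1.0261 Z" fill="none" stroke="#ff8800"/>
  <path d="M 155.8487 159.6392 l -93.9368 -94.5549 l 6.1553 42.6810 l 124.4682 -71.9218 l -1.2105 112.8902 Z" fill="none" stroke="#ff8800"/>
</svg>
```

; Generated by LaserGRBL
G21
G90
G00 X128.9089 Y7.9509
M3 S269
G1 X237.2898 Y48.3896 F1973
G1 X221.0449 Y115.5974 F1973
G1 X26.8174 Y70.5058 F1973
M5
G00 X95.7345 Y131.4329
M3 S269
G1 X197.7866 Y131.4329 F1973
G1 X197.7866 Y94.7466 F1973
G1 X95.7345 Y94.7466 F1973
G1 X95.7345 Y131.4329 F1973
M5
G00 X34.8132 Y27.6812
M3 S269
G1 X227.6435 Y57.5615 F1973
M5
G00 X51.1712 Y124.4919
M3 S269
G1 X62.9886 Y101.9714 F1973
G1 X37.5766 Y102.9975 F1973
G1 X51.1712 Y124.4919 F1973
M5
G00 X155.8487 Y34.1052
M3 S269
G1 X61.9119 Y128.6601 F1973
G1 X68.0672 Y85.9791 F1973
G1 X192.5354 Y157.9009 F1973
G1 X191.3249 Y45.0107 F1973
G1 X155.8487 Y34.1052 F1973
M5

Since the viewBox matches the mm dimensions, user units are millimetres directly. The only transform is the Y-flip y_m = 193.7444 − y_svg.

Shape 1 is a open polyline drawn with `<polyline>`. Its stroke #ff8800 means engrave at S269, F1973. After flipping Y the toolpath is (128.9089,7.9509) → (237.2898,48.3896) → (221.0449,115.5974) → (26.8174,70.5058).

Shape 2 is a rectangle drawn with `<path>`. Its stroke #ff8800 means engrave at S269, F1973. After flipping Y the toolpath is (95.7345,131.4329) → (197.7866,131.4329) → (197.7866,94.7466) → (95.7345,94.7466) → (95.7345,131.4329), returning to the start.

Shape 3 is a line segment drawn with `<path>`. Its stroke #ff8800 means engrave at S269, F1973. After flipping Y the toolpath is (34.8132,27.6812) → (227.6435,57.5615).

Shape 4 is a regular polygon drawn with `<path>`. Its stroke #ff8800 means engrave at S269, F1973. After flipping Y the toolpath is (51.1712,124.4919) → (62.9886,101.9714) → (37.5766,102.9975) → (51.1712,124.4919), returning to the start.

Shape 5 is a closed polygon drawn with `<path>`. Its stroke #ff8800 means engrave at S269, F1973. After flipping Y the toolpath is (155.8487,34.1052) → (61.9119,128.6601) → (68.0672,85.9791) → (192.5354,157.9009) → (191.3249,45.0107) → (155.8487,34.1052), returning to the start.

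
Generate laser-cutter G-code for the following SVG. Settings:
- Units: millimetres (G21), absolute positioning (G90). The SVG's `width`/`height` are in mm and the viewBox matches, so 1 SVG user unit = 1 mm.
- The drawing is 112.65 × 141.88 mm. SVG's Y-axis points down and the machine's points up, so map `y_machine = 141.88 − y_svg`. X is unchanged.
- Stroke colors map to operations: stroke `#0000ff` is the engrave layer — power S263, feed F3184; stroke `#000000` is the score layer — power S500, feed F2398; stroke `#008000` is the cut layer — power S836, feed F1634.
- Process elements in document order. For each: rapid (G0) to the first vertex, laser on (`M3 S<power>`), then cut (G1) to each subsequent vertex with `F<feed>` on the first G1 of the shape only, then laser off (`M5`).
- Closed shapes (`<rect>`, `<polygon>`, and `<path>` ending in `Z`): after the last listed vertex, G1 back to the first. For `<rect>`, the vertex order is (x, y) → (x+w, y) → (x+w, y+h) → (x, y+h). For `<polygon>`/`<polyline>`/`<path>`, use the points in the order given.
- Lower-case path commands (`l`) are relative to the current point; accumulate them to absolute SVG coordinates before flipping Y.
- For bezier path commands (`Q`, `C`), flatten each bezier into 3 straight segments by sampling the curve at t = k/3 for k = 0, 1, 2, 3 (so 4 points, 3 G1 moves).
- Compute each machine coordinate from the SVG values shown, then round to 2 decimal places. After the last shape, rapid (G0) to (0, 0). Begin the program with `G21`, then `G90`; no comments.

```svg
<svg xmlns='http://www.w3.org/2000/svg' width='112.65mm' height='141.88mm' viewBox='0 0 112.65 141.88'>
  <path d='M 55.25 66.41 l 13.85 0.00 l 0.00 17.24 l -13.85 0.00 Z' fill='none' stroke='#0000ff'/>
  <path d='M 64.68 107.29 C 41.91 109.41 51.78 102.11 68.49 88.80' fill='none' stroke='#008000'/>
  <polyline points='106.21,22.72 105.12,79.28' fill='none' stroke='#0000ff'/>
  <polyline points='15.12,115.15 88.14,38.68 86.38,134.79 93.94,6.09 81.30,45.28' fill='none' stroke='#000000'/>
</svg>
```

G21
G90
G0 X55.25 Y75.47
M3 S263
G1 X69.10 Y75.47 F3184
G1 X69.10 Y58.23
G1 X55.25 Y58.23
G1 X55.25 Y75.47
M5
G0 X64.68 Y34.59
M3 S836
G1 X51.83 Y35.48 F1634
G1 X55.02 Y41.90
G1 X68.49 Y53.08
M5
G0 X106.21 Y119.16
M3 S263
G1 X105.12 Y62.60 F3184
M5
G0 X15.12 Y26.73
M3 S500
G1 X88.14 Y103.20 F2398
G1 X86.38 Y7.09
G1 X93.94 Y135.79
G1 X81.30 Y96.60
M5
G0 X0.00 Y0.00

viewBox `0 0 112.65 141.88` with mm width/height → 1 unit = 1 mm. Flip: y_m = 141.88 − y_svg.

**Shape 1** — `<path>` rectangle, stroke `#0000ff` → engrave (S263, F3184). Machine vertices: (55.25,75.47) → (69.10,75.47) → (69.10,58.23) → (55.25,58.23) → (55.25,75.47). Closed: final G1 returns to the first vertex.

**Shape 2** — `<path>` cubic bezier, stroke `#008000` → cut (S836, F1634). Control points (SVG): P0=(64.68,107.29), P1=(41.91,109.41), P2=(51.78,102.11), P3=(68.49,88.80); sampled at t=k/3. Machine vertices: (64.68,34.59) → (51.83,35.48) → (55.02,41.90) → (68.49,53.08). Open path.

**Shape 3** — `<polyline>` line segment, stroke `#0000ff` → engrave (S263, F3184). Machine vertices: (106.21,119.16) → (105.12,62.60). Open path.

**Shape 4** — `<polyline>` open polyline, stroke `#000000` → score (S500, F2398). Machine vertices: (15.12,26.73) → (88.14,103.20) → (86.38,7.09) → (93.94,135.79) → (81.30,96.60). Open path.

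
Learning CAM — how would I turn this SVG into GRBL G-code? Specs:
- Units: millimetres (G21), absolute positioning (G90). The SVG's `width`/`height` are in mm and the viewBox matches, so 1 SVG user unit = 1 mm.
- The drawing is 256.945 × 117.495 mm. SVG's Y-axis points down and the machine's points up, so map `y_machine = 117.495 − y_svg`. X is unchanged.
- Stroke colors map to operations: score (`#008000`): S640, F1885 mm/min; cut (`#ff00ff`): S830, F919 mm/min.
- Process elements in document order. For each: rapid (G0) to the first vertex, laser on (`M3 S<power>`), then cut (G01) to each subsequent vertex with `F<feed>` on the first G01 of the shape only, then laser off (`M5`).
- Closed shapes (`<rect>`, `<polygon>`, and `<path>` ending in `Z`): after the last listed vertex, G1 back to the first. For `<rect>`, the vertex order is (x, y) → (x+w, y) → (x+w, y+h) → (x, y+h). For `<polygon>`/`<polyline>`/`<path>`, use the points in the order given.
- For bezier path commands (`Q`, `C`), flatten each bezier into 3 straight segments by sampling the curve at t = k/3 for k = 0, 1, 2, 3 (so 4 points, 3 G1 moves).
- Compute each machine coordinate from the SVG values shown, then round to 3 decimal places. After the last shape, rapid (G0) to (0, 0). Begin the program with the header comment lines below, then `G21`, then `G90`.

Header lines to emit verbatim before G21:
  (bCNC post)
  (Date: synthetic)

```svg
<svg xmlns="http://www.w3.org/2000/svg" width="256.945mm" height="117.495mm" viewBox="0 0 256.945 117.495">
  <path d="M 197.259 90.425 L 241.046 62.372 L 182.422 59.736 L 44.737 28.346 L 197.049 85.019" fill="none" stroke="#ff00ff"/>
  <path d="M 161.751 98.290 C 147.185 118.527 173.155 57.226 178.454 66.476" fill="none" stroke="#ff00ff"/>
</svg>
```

(bCNC post)
(Date: synthetic)
G21
G90
G0 X197.259 Y27.070
M3 S830
G01 X241.046 Y55.123 F919
G01 X182.422 Y57.759
G01 X44.737 Y89.149
G01 X197.049 Y32.476
M5
G0 X161.751 Y19.205
M3 S830
G01 X158.430 Y20.514 F919
G01 X168.532 Y42.385
G01 X178.454 Y51.019
M5
G0 X0.000 Y0.000

viewBox `0 0 256.945 117.495` with mm width/height → 1 unit = 1 mm. Flip: y_m = 117.495 − y_svg.

**Shape 1** — `<path>` open polyline, stroke `#ff00ff` → cut (S830, F919). Machine vertices: (197.259,27.070) → (241.046,55.123) → (182.422,57.759) → (44.737,89.149) → (197.049,32.476). Open path.

**Shape 2** — `<path>` cubic bezier, stroke `#ff00ff` → cut (S830, F919). Control points (SVG): P0=(161.751,98.290), P1=(147.185,118.527), P2=(173.155,57.226), P3=(178.454,66.476); sampled at t=k/3. Machine vertices: (161.751,19.205) → (158.430,20.514) → (168.532,42.385) → (178.454,51.019). Open path.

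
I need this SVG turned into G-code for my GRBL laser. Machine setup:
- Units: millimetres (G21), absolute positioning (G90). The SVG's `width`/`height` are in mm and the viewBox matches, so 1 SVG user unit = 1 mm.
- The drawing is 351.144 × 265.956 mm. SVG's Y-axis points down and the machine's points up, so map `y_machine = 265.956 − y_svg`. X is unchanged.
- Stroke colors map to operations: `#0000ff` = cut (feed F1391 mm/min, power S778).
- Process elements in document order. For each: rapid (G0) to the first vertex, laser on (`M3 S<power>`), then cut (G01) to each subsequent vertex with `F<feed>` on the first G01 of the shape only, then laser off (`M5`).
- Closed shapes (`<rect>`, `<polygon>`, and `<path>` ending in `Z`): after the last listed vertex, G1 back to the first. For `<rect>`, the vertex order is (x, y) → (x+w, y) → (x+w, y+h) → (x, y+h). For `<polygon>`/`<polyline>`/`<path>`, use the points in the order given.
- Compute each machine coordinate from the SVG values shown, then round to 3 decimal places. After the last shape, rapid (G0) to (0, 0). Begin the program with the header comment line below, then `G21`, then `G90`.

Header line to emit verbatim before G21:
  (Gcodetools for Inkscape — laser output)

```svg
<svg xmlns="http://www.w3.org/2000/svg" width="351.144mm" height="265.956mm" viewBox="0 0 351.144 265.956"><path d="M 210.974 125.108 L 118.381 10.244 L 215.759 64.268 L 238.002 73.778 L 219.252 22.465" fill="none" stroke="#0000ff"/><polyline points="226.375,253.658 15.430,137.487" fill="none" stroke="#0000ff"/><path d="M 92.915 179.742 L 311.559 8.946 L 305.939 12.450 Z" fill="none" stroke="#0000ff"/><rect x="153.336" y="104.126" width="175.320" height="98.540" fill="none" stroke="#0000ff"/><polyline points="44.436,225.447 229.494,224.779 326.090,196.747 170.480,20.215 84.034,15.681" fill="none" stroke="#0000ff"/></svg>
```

(Gcodetools for Inkscape — laser output)
G21
G90
G0 X210.974 Y140.848
M3 S778
G01 X118.381 Y255.712 F1391
G01 X215.759 Y201.688
G01 X238.002 Y192.178
G01 X219.252 Y243.491
M5
G0 X226.375 Y12.298
M3 S778
G01 X15.430 Y128.469 F1391
M5
G0 X92.915 Y86.214
M3 S778
G01 X311.559 Y257.010 F1391
G01 X305.939 Y253.506
G01 X92.915 Y86.214
M5
G0 X153.336 Y161.830
M3 S778
G01 X328.656 Y161.830 F1391
G01 X328.656 Y63.290
G01 X153.336 Y63.290
G01 X153.336 Y161.830
M5
G0 X44.436 Y40.509
M3 S778
G01 X229.494 Y41.177 F1391
G01 X326.090 Y69.209
G01 X170.480 Y245.741
G01 X84.034 Y250.275
M5
G0 X0.000 Y0.000

Since the viewBox matches the mm dimensions, user units are millimetres directly. The only transform is the Y-flip y_m = 265.956 − y_svg.

Shape 1 is a open polyline drawn with `<path>`. Its stroke #0000ff means cut at S778, F1391. After flipping Y the toolpath is (210.974,140.848) → (118.381,255.712) → (215.759,201.688) → (238.002,192.178) → (219.252,243.491).

Shape 2 is a line segment drawn with `<polyline>`. Its stroke #0000ff means cut at S778, F1391. After flipping Y the toolpath is (226.375,12.298) → (15.430,128.469).

Shape 3 is a closed polygon drawn with `<path>`. Its stroke #0000ff means cut at S778, F1391. After flipping Y the toolpath is (92.915,86.214) → (311.559,257.010) → (305.939,253.506) → (92.915,86.214), returning to the start.

Shape 4 is a rectangle drawn with `<rect>`. Its stroke #0000ff means cut at S778, F1391. After flipping Y the toolpath is (153.336,161.830) → (328.656,161.830) → (328.656,63.290) → (153.336,63.290) → (153.336,161.830), returning to the start.

Shape 5 is a open polyline drawn with `<polyline>`. Its stroke #0000ff means cut at S778, F1391. After flipping Y the toolpath is (44.436,40.509) → (229.494,41.177) → (326.090,69.209) → (170.480,245.741) → (84.034,250.275).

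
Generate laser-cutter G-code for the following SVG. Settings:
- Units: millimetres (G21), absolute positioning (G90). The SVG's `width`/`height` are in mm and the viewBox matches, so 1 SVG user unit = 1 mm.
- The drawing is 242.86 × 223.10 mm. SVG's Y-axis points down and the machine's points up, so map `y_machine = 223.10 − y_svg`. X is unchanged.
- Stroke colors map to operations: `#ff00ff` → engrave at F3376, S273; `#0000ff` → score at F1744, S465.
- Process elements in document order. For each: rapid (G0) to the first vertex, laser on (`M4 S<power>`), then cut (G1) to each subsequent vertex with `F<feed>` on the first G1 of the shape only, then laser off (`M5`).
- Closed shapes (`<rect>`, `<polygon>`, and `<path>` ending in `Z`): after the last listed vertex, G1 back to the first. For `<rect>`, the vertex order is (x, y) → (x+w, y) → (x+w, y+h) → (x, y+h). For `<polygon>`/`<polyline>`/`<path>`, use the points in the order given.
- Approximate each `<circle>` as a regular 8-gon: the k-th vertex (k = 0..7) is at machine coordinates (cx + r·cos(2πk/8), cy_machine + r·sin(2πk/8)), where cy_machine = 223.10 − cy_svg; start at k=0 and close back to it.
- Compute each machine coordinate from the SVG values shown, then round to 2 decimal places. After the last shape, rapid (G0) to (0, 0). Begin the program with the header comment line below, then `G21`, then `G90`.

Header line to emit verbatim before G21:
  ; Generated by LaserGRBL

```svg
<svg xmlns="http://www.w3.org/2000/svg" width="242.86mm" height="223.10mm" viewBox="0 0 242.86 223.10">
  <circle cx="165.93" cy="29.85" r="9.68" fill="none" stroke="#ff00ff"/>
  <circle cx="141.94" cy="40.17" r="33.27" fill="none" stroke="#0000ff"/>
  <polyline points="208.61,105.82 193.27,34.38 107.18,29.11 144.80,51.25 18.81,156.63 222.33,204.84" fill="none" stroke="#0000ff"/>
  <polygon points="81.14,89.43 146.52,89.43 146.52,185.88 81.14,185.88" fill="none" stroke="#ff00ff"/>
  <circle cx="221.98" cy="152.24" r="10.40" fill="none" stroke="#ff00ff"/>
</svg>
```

Since the viewBox matches the mm dimensions, user units are millimetres directly. The only transform is the Y-flip y_m = 223.10 − y_svg.

Shape 1 is a circle drawn with `<circle>`. Its stroke #ff00ff means engrave at S273, F3376. After flipping Y the toolpath is (175.61,193.25) → (172.77,200.09) → (165.93,202.93) → (159.09,200.09) → (156.25,193.25) → (159.09,186.41) → (165.93,183.57) → (172.77,186.41) → (175.61,193.25), returning to the start.

Shape 2 is a circle drawn with `<circle>`. Its stroke #0000ff means score at S465, F1744. After flipping Y the toolpath is (175.21,182.93) → (165.47,206.46) → (141.94,216.20) → (118.41,206.46) → (108.67,182.93) → (118.41,159.40) → (141.94,149.66) → (165.47,159.40) → (175.21,182.93), returning to the start.

Shape 3 is a open polyline drawn with `<polyline>`. Its stroke #0000ff means score at S465, F1744. After flipping Y the toolpath is (208.61,117.28) → (193.27,188.72) → (107.18,193.99) → (144.80,171.85) → (18.81,66.47) → (222.33,18.26).

Shape 4 is a rectangle drawn with `<polygon>`. Its stroke #ff00ff means engrave at S273, F3376. After flipping Y the toolpath is (81.14,133.67) → (146.52,133.67) → (146.52,37.22) → (81.14,37.22) → (81.14,133.67), returning to the start.

Shape 5 is a circle drawn with `<circle>`. Its stroke #ff00ff means engrave at S273, F3376. After flipping Y the toolpath is (232.38,70.86) → (229.33,78.21) → (221.98,81.26) → (214.63,78.21) → (211.58,70.86) → (214.63,63.51) → (221.98,60.46) → (229.33,63.51) → (232.38,70.86), returning to the start.

; Generated by LaserGRBL
G21
G90
G0 X175.61 Y193.25
M4 S273
G1 X172.77 Y200.09 F3376
G1 X165.93 Y202.93
G1 X159.09 Y200.09
G1 X156.25 Y193.25
G1 X159.09 Y186.41
G1 X165.93 Y183.57
G1 X172.77 Y186.41
G1 X175.61 Y193.25
M5
G0 X175.21 Y182.93
M4 S465
G1 X165.47 Y206.46 F1744
G1 X141.94 Y216.20
G1 X118.41 Y206.46
G1 X108.67 Y182.93
G1 X118.41 Y159.40
G1 X141.94 Y149.66
G1 X165.47 Y159.40
G1 X175.21 Y182.93
M5
G0 X208.61 Y117.28
M4 S465
G1 X193.27 Y188.72 F1744
G1 X107.18 Y193.99
G1 X144.80 Y171.85
G1 X18.81 Y66.47
G1 X222.33 Y18.26
M5
G0 X81.14 Y133.67
M4 S273
G1 X146.52 Y133.67 F3376
G1 X146.52 Y37.22
G1 X81.14 Y37.22
G1 X81.14 Y133.67
M5
G0 X232.38 Y70.86
M4 S273
G1 X229.33 Y78.21 F3376
G1 X221.98 Y81.26
G1 X214.63 Y78.21
G1 X211.58 Y70.86
G1 X214.63 Y63.51
G1 X221.98 Y60.46
G1 X229.33 Y63.51
G1 X232.38 Y70.86
M5
G0 X0.00 Y0.00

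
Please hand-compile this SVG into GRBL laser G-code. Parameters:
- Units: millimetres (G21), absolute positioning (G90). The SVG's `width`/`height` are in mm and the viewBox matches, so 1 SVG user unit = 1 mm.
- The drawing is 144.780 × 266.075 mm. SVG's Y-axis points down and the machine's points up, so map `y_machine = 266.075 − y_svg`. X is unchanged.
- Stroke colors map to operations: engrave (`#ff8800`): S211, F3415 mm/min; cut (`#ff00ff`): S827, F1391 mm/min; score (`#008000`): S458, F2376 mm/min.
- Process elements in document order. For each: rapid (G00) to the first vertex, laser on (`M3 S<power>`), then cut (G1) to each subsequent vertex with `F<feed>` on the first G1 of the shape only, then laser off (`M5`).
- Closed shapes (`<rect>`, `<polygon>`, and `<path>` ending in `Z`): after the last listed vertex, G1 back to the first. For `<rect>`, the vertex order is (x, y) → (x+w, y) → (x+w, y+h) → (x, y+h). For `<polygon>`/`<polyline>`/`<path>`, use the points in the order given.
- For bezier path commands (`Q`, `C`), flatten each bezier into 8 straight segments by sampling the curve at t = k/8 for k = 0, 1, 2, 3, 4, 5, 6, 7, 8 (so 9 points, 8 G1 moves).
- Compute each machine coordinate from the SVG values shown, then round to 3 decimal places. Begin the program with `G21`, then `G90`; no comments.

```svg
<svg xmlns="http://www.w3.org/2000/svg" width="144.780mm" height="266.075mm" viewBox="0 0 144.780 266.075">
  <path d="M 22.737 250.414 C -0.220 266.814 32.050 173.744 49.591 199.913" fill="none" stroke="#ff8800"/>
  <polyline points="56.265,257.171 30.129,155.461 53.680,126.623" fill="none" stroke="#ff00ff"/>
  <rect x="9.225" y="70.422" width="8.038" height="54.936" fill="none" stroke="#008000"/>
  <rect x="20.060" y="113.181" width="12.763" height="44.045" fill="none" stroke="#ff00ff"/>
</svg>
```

G21
G90
G00 X22.737 Y15.661
M3 S211
G1 X16.580 Y14.196 F3415
G1 X14.781 Y20.313
G1 X16.520 Y31.333
G1 X20.977 Y44.575
G1 X27.333 Y57.359
G1 X34.767 Y67.005
G1 X42.459 Y70.833
G1 X49.591 Y66.162
M5
G00 X56.265 Y8.904
M3 S827
G1 X30.129 Y110.614 F1391
G1 X53.680 Y139.452
M5
G00 X9.225 Y195.653
M3 S458
G1 X17.263 Y195.653 F2376
G1 X17.263 Y140.717
G1 X9.225 Y140.717
G1 X9.225 Y195.653
M5
G00 X20.060 Y152.894
M3 S827
G1 X32.823 Y152.894 F1391
G1 X32.823 Y108.849
G1 X20.060 Y108.849
G1 X20.060 Y152.894
M5

Since the viewBox matches the mm dimensions, user units are millimetres directly. The only transform is the Y-flip y_m = 266.075 − y_svg.

Shape 1 is a cubic bezier drawn with `<path>`. Its stroke #ff8800 means engrave at S211, F3415. After flipping Y the toolpath is (22.737,15.661) → (16.580,14.196) → (14.781,20.313) → (16.520,31.333) → (20.977,44.575) → (27.333,57.359) → (34.767,67.005) → (42.459,70.833) → (49.591,66.162).

Shape 2 is a open polyline drawn with `<polyline>`. Its stroke #ff00ff means cut at S827, F1391. After flipping Y the toolpath is (56.265,8.904) → (30.129,110.614) → (53.680,139.452).

Shape 3 is a rectangle drawn with `<rect>`. Its stroke #008000 means score at S458, F2376. After flipping Y the toolpath is (9.225,195.653) → (17.263,195.653) → (17.263,140.717) → (9.225,140.717) → (9.225,195.653), returning to the start.

Shape 4 is a rectangle drawn with `<rect>`. Its stroke #ff00ff means cut at S827, F1391. After flipping Y the toolpath is (20.060,152.894) → (32.823,152.894) → (32.823,108.849) → (20.060,108.849) → (20.060,152.894), returning to the start.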